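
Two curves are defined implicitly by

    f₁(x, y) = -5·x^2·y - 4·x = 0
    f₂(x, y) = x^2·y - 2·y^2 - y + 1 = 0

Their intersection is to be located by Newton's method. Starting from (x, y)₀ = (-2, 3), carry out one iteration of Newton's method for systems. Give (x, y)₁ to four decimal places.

At (-2, 3): F = (-52.0000, -8.0000).
Jacobian J = [[-10·x·y - 4, -5·x^2], [2·x·y, x^2 - 4·y - 1]].
At the point, J = [[56.0000, -20.0000], [-12.0000, -9.0000]] (det J = -744.0000).
Solving J·Δ = −F gives Δ = (0.4140, -1.4409).
Then the next iterate is (x, y)₁ = (-1.5860, 1.5591).

(-1.5860, 1.5591)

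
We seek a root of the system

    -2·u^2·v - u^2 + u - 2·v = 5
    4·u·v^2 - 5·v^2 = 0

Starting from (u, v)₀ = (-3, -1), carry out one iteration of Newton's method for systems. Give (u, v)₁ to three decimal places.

(-5.644, -0.189)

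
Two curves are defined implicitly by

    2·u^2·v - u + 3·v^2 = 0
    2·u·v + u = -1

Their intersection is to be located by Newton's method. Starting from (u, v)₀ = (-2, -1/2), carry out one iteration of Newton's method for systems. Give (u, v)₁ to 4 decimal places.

(-2.0000, -0.2500)

At (-2, -1/2): F = (-1.2500, 1.0000).
Jacobian J = [[4·u·v - 1, 2·u^2 + 6·v], [2·v + 1, 2·u]].
At the point, J = [[3.0000, 5.0000], [0.0000, -4.0000]] (det J = -12.0000).
Solving J·Δ = −F gives Δ = (0.0000, 0.2500).
Then the next iterate is (u, v)₁ = (-2.0000, -0.2500).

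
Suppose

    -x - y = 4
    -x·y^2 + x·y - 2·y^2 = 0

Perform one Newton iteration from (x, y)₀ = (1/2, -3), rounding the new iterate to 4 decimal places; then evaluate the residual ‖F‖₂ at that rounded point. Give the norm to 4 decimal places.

2.6611

At (1/2, -3): F = (-1.5000, -24.0000).
Jacobian J = [[-1, -1], [-y^2 + y, -2·x·y + x - 4·y]].
At the point, J = [[-1.0000, -1.0000], [-12.0000, 15.5000]] (det J = -27.5000).
Solving J·Δ = −F gives Δ = (-1.7182, 0.2182).
Then the next iterate is (x, y)₁ = (-1.2182, -2.7818).
Re-evaluating at (-1.2182, -2.7818): F = (0.0000, -2.661101), so ‖F‖₂ = 2.6611.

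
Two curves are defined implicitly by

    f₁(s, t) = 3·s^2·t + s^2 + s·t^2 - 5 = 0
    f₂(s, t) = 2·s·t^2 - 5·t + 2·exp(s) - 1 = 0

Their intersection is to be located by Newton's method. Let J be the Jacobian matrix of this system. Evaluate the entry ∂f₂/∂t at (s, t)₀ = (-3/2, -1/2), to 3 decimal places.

∂f₂/∂t = 4·s·t - 5.
At (-3/2, -1/2) this is -2.000.

-2.000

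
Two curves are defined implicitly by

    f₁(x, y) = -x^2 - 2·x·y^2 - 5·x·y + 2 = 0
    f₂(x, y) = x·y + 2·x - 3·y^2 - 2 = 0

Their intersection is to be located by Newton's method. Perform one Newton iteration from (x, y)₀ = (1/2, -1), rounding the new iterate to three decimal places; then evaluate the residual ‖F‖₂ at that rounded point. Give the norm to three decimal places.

At (1/2, -1): F = (3.250, -4.500).
Jacobian J = [[-2·x - 2·y^2 - 5·y, -4·x·y - 5·x], [y + 2, x - 6·y]].
At the point, J = [[2.000, -0.500], [1.000, 6.500]] (det J = 13.500).
Solving J·Δ = −F gives Δ = (-1.398, 0.907).
Then the next iterate is (x, y)₁ = (-0.898, -0.093).
Re-evaluating at (-0.898, -0.093): F = (0.79156, -3.73843), so ‖F‖₂ = 3.821.

3.821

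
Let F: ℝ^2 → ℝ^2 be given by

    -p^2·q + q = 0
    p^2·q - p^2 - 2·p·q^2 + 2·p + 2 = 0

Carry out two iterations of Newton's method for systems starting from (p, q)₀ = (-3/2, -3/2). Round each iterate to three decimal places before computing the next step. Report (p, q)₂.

At (-3/2, -3/2): F = (1.875, 0.125).
Jacobian J = [[-2·p·q, -p^2 + 1], [2·p·q - 2·p - 2·q^2 + 2, p^2 - 4·p·q]].
At the point, J = [[-4.500, -1.250], [5.000, -6.750]] (det J = 36.625).
Solving J·Δ = −F gives Δ = (0.341, 0.271).
Then the next iterate is (p, q)₁ = (-1.159, -1.229).
Round to (-1.159, -1.229) and repeat: F = (0.42189, 0.18903), J = [[-2.84882, -0.34328], [4.14594, -4.35436]].
Δ = (0.128, 0.165), so (p, q)₂ = (-1.031, -1.064).

(-1.031, -1.064)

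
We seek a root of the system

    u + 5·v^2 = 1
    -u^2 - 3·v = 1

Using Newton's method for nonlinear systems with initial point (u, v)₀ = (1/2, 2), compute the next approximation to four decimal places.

(-4.5882, 1.2794)

At (1/2, 2): F = (19.5000, -7.2500).
Jacobian J = [[1, 10·v], [-2·u, -3]].
At the point, J = [[1.0000, 20.0000], [-1.0000, -3.0000]] (det J = 17.0000).
Solving J·Δ = −F gives Δ = (-5.0882, -0.7206).
Then the next iterate is (u, v)₁ = (-4.5882, 1.2794).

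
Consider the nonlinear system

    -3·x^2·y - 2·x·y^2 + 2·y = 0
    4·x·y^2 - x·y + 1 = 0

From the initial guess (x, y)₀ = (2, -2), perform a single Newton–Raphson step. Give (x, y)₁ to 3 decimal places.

At (2, -2): F = (4.000, 37.000).
Jacobian J = [[-6·x·y - 2·y^2, -3·x^2 - 4·x·y + 2], [4·y^2 - y, 8·x·y - x]].
At the point, J = [[16.000, 6.000], [18.000, -34.000]] (det J = -652.000).
Solving J·Δ = −F gives Δ = (-0.549, 0.798).
Then the next iterate is (x, y)₁ = (1.451, -1.202).

(1.451, -1.202)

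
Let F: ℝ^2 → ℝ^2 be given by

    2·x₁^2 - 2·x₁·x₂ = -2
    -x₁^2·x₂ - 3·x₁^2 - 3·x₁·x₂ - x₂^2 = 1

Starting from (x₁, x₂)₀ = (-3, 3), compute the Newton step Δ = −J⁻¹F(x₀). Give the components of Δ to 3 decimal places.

(-0.111, -6.667)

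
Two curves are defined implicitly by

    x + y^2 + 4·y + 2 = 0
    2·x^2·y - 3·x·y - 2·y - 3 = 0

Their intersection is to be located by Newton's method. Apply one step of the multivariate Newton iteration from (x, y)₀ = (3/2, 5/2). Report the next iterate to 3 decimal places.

(1.968, 0.254)

At (3/2, 5/2): F = (19.750, -8.000).
Jacobian J = [[1, 2·y + 4], [4·x·y - 3·y, 2·x^2 - 3·x - 2]].
At the point, J = [[1.000, 9.000], [7.500, -2.000]] (det J = -69.500).
Solving J·Δ = −F gives Δ = (0.468, -2.246).
Then the next iterate is (x, y)₁ = (1.968, 0.254).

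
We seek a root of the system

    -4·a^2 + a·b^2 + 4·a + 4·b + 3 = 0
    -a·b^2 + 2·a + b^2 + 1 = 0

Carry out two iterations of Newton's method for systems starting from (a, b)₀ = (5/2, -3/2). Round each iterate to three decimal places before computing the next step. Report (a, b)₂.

(1.551, -2.626)

At (5/2, -3/2): F = (-12.375, 2.625).
Jacobian J = [[-8·a + b^2 + 4, 2·a·b + 4], [-b^2 + 2, -2·a·b + 2·b]].
At the point, J = [[-13.750, -3.500], [-0.250, 4.500]] (det J = -62.750).
Solving J·Δ = −F gives Δ = (-0.741, -0.625).
Then the next iterate is (a, b)₁ = (1.759, -2.125).
Round to (1.759, -2.125) and repeat: F = (-2.89734, 1.09064), J = [[-5.55637, -3.47575], [-2.51562, 3.22575]].
Δ = (-0.208, -0.501), so (a, b)₂ = (1.551, -2.626).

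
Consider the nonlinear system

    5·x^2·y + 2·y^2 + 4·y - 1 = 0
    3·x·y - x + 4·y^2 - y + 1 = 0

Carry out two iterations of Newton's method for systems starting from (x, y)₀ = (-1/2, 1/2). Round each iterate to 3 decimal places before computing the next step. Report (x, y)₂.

(0.961, -0.081)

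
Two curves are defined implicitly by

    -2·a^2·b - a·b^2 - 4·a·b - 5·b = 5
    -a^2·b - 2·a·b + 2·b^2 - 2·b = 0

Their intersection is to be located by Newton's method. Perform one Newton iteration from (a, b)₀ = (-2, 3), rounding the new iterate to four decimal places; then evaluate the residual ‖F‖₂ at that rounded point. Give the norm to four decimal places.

987.7923

At (-2, 3): F = (-2.0000, 12.0000).
Jacobian J = [[-4·a·b - b^2 - 4·b, -2·a^2 - 2·a·b - 4·a - 5], [-2·a·b - 2·b, -a^2 - 2·a + 4·b - 2]].
At the point, J = [[3.0000, 7.0000], [6.0000, 10.0000]] (det J = -12.0000).
Solving J·Δ = −F gives Δ = (-8.6667, 4.0000).
Then the next iterate is (a, b)₁ = (-10.6667, 7.0000).
Re-evaluating at (-10.6667, 7.0000): F = (-811.562944, -563.115622), so ‖F‖₂ = 987.7923.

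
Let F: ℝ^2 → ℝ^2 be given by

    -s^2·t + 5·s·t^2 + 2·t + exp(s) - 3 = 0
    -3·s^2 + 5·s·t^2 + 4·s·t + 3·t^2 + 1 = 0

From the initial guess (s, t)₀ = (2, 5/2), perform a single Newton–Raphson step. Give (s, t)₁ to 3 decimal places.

At (2, 5/2): F = (61.88906, 90.250).
Jacobian J = [[-2·s·t + 5·t^2 + exp(s), -s^2 + 10·s·t + 2], [-6·s + 5·t^2 + 4·t, 10·s·t + 4·s + 6·t]].
At the point, J = [[28.63906, 48.000], [29.250, 73.000]] (det J = 686.65110).
Solving J·Δ = −F gives Δ = (-0.271, -1.128).
Then the next iterate is (s, t)₁ = (1.729, 1.372).

(1.729, 1.372)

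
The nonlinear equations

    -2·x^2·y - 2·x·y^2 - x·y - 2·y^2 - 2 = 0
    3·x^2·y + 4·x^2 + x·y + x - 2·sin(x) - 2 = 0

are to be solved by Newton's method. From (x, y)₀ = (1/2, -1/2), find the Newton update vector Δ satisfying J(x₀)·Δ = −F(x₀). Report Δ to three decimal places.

(1.093, 0.578)

At (1/2, -1/2): F = (-2.250, -2.08385).
Jacobian J = [[-4·x·y - 2·y^2 - y, -2·x^2 - 4·x·y - x - 4·y], [6·x·y + 8·x + y - 2·cos(x) + 1, 3·x^2 + x]].
At the point, J = [[1.000, 2.000], [1.24483, 1.250]] (det J = -1.23967).
Solving J·Δ = −F gives Δ = (1.093, 0.578).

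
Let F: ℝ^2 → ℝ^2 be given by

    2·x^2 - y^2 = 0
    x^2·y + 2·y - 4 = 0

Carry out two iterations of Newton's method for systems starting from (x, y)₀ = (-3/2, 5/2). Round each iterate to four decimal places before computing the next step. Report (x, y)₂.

At (-3/2, 5/2): F = (-1.7500, 6.6250).
Jacobian J = [[4·x, -2·y], [2·x·y, x^2 + 2]].
At the point, J = [[-6.0000, -5.0000], [-7.5000, 4.2500]] (det J = -63.0000).
Solving J·Δ = −F gives Δ = (0.4077, -0.8393).
Then the next iterate is (x, y)₁ = (-1.0923, 1.6607).
Round to (-1.0923, 1.6607) and repeat: F = (-0.371686, 1.302813), J = [[-4.3692, -3.3214], [-3.627965, 3.193119]].
Δ = (0.1208, -0.2708), so (x, y)₂ = (-0.9715, 1.3899).

(-0.9715, 1.3899)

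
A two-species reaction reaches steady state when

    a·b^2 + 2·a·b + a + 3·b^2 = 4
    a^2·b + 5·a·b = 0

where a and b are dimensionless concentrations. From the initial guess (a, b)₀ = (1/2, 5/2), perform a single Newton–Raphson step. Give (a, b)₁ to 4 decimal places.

At (1/2, 5/2): F = (20.8750, 6.8750).
Jacobian J = [[b^2 + 2·b + 1, 2·a·b + 2·a + 6·b], [2·a·b + 5·b, a^2 + 5·a]].
At the point, J = [[12.2500, 18.5000], [15.0000, 2.7500]] (det J = -243.8125).
Solving J·Δ = −F gives Δ = (-0.2862, -0.9389).
Then the next iterate is (a, b)₁ = (0.2138, 1.5611).

(0.2138, 1.5611)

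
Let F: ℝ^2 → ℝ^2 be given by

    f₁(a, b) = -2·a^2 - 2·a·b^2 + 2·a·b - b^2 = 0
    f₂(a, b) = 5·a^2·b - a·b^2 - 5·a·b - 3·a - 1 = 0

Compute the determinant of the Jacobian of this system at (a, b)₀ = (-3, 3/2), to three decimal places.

J = [[-4·a - 2·b^2 + 2·b, -4·a·b + 2·a - 2·b], [10·a·b - b^2 - 5·b - 3, 5·a^2 - 2·a·b - 5·a]].
At the point, J = [[10.500, 9.000], [-57.750, 69.000]].
det J = 1244.250.

1244.250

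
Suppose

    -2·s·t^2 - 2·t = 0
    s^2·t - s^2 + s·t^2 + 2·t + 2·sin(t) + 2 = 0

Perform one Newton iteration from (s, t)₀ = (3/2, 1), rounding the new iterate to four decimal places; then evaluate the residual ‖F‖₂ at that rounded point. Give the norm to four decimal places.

10.2625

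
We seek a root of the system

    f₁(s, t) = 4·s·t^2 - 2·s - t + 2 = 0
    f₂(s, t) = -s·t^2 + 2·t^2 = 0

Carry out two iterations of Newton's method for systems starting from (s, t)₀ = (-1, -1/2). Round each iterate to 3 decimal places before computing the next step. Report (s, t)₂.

(2.097, -0.469)

At (-1, -1/2): F = (3.500, 0.750).
Jacobian J = [[4·t^2 - 2, 8·s·t - 1], [-t^2, -2·s·t + 4·t]].
At the point, J = [[-1.000, 3.000], [-0.250, -3.000]] (det J = 3.750).
Solving J·Δ = −F gives Δ = (3.400, -0.033).
Then the next iterate is (s, t)₁ = (2.400, -0.533).
Round to (2.400, -0.533) and repeat: F = (0.46025, -0.11364), J = [[-0.86364, -11.23360], [-0.28409, 0.42640]].
Δ = (-0.303, 0.064), so (s, t)₂ = (2.097, -0.469).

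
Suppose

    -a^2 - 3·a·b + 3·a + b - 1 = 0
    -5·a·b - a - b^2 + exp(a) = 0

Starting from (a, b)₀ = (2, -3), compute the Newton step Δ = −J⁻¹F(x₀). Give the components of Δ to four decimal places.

At (2, -3): F = (16.0000, 26.389056).
Jacobian J = [[-2·a - 3·b + 3, -3·a + 1], [-5·b + exp(a) - 1, -5·a - 2·b]].
At the point, J = [[8.0000, -5.0000], [21.389056, -4.0000]] (det J = 74.945280).
Solving J·Δ = −F gives Δ = (-0.9066, 1.7494).

(-0.9066, 1.7494)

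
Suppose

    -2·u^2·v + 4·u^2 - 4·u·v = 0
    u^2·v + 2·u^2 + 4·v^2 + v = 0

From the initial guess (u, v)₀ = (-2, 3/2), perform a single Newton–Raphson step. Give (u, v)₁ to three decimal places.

At (-2, 3/2): F = (16.000, 24.500).
Jacobian J = [[-4·u·v + 8·u - 4·v, -2·u^2 - 4·u], [2·u·v + 4·u, u^2 + 8·v + 1]].
At the point, J = [[-10.000, 0.000], [-14.000, 17.000]] (det J = -170.000).
Solving J·Δ = −F gives Δ = (1.600, -0.124).
Then the next iterate is (u, v)₁ = (-0.400, 1.376).

(-0.400, 1.376)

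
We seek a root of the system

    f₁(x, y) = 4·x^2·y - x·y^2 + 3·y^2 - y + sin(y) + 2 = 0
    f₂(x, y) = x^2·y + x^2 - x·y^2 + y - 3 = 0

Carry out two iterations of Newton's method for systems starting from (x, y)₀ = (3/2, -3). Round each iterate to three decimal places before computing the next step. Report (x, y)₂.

(1.100, -0.204)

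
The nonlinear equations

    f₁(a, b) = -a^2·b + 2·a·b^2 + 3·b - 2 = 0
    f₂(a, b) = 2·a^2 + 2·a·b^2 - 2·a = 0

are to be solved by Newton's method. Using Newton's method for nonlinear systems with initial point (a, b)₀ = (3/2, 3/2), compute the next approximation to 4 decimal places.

(1.1674, 0.8974)

At (3/2, 3/2): F = (5.8750, 8.2500).
Jacobian J = [[-2·a·b + 2·b^2, -a^2 + 4·a·b + 3], [4·a + 2·b^2 - 2, 4·a·b]].
At the point, J = [[0.0000, 9.7500], [8.5000, 9.0000]] (det J = -82.8750).
Solving J·Δ = −F gives Δ = (-0.3326, -0.6026).
Then the next iterate is (a, b)₁ = (1.1674, 0.8974).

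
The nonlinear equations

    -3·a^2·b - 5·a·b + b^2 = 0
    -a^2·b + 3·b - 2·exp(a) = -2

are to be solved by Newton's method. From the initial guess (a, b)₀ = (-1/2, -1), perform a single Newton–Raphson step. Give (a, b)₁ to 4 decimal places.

(0.0162, 0.1292)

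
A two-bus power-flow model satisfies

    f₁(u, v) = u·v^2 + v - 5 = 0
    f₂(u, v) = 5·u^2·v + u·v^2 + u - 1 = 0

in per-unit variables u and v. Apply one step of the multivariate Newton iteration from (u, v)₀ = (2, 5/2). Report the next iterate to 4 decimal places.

At (2, 5/2): F = (10.0000, 63.5000).
Jacobian J = [[v^2, 2·u·v + 1], [10·u·v + v^2 + 1, 5·u^2 + 2·u·v]].
At the point, J = [[6.2500, 11.0000], [57.2500, 30.0000]] (det J = -442.2500).
Solving J·Δ = −F gives Δ = (-0.9011, -0.3971).
Then the next iterate is (u, v)₁ = (1.0989, 2.1029).

(1.0989, 2.1029)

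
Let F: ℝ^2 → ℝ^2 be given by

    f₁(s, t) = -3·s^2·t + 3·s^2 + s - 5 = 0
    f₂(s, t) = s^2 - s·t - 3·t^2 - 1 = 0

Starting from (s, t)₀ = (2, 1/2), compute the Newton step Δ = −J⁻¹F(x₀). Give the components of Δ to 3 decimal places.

(0.000, 0.250)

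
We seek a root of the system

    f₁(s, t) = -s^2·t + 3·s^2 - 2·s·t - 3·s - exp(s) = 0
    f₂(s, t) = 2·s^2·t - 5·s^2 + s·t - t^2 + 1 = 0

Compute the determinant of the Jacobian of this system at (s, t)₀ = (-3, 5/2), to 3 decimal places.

-102.998

J = [[-2·s·t + 6·s - 2·t - exp(s) - 3, -s^2 - 2·s], [4·s·t - 10·s + t, 2·s^2 + s - 2·t]].
At the point, J = [[-11.04979, -3.000], [2.500, 10.000]].
det J = -102.998.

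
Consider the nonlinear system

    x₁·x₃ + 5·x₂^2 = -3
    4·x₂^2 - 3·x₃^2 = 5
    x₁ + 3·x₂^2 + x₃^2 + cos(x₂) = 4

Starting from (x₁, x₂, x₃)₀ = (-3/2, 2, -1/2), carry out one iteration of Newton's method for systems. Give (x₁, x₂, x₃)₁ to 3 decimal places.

(4.057, 1.068, 1.054)

At (-3/2, 2, -1/2): F = (23.750, 10.250, 6.33385).
Jacobian J = [[x₃, 10·x₂, x₁], [0, 8·x₂, -6·x₃], [1, 6·x₂ - sin(x₂), 2·x₃]].
At the point, J = [[-0.500, 20.000, -1.500], [0.000, 16.000, 3.000], [1.000, 11.09070, -1.000]] (det J = 108.63605).
Solving J·Δ = −F gives Δ = (5.557, -0.932, 1.554).
Then the next iterate is (x₁, x₂, x₃)₁ = (4.057, 1.068, 1.054).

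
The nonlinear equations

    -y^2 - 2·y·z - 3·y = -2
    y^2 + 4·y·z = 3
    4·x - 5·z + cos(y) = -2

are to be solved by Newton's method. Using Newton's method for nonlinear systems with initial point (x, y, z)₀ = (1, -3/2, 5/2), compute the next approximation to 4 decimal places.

(2.4492, 1.0833, 2.8889)

At (1, -3/2, 5/2): F = (11.7500, -15.7500, -6.429263).
Jacobian J = [[0, -2·y - 2·z - 3, -2·y], [0, 2·y + 4·z, 4·y], [4, -sin(y), -5]].
At the point, J = [[0.0000, -5.0000, 3.0000], [0.0000, 7.0000, -6.0000], [4.0000, 0.997495, -5.0000]] (det J = 36.0000).
Solving J·Δ = −F gives Δ = (1.4492, 2.5833, 0.3889).
Then the next iterate is (x, y, z)₁ = (2.4492, 1.0833, 2.8889).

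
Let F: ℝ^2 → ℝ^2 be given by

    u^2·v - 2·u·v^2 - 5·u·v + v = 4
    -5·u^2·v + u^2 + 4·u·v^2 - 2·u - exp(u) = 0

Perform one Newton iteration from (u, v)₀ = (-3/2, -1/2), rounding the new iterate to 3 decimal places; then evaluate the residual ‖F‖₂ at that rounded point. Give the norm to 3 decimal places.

At (-3/2, -1/2): F = (-8.625, 9.15187).
Jacobian J = [[2·u·v - 2·v^2 - 5·v, u^2 - 4·u·v - 5·u + 1], [-10·u·v + 2·u + 4·v^2 - exp(u) - 2, -5·u^2 + 8·u·v]].
At the point, J = [[3.500, 7.750], [-11.72313, -5.250]] (det J = 72.47926).
Solving J·Δ = −F gives Δ = (0.354, 0.953).
Then the next iterate is (u, v)₁ = (-1.146, 0.453).
Re-evaluating at (-1.146, 0.453): F = (0.11396, -0.62793), so ‖F‖₂ = 0.638.

0.638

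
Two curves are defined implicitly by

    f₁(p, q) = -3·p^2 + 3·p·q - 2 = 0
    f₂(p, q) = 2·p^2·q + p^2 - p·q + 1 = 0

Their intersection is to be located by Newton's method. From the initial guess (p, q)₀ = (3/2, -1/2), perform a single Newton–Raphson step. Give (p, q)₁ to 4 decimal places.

At (3/2, -1/2): F = (-11.0000, 1.7500).
Jacobian J = [[-6·p + 3·q, 3·p], [4·p·q + 2·p - q, 2·p^2 - p]].
At the point, J = [[-10.5000, 4.5000], [0.5000, 3.0000]] (det J = -33.7500).
Solving J·Δ = −F gives Δ = (-1.2111, -0.3815).
Then the next iterate is (p, q)₁ = (0.2889, -0.8815).

(0.2889, -0.8815)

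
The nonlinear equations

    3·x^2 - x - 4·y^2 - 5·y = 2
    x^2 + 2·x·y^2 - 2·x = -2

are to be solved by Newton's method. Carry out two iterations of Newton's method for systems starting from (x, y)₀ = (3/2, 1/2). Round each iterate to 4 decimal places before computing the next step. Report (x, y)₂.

(-1.9246, -2.7811)

At (3/2, 1/2): F = (-0.2500, 2.0000).
Jacobian J = [[6·x - 1, -8·y - 5], [2·x + 2·y^2 - 2, 4·x·y]].
At the point, J = [[8.0000, -9.0000], [1.5000, 3.0000]] (det J = 37.5000).
Solving J·Δ = −F gives Δ = (-0.4600, -0.4367).
Then the next iterate is (x, y)₁ = (1.0400, 0.0633).
Round to (1.0400, 0.0633) and repeat: F = (-0.127728, 1.009934), J = [[5.2400, -5.5064], [0.088014, 0.263328]].
Δ = (-2.9646, -2.8444), so (x, y)₂ = (-1.9246, -2.7811).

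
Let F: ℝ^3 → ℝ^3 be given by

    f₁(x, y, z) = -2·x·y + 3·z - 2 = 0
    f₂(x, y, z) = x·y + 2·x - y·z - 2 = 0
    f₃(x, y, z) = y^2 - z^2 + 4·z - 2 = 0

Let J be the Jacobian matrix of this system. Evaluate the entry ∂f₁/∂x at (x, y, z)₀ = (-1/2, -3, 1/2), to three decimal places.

∂f₁/∂x = -2·y.
At (-1/2, -3, 1/2) this is 6.000.

6.000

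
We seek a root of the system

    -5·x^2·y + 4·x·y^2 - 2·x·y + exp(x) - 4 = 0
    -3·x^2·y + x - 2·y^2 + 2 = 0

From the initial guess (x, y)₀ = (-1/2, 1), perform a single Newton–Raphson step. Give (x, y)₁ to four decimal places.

At (-1/2, 1): F = (-5.643469, -1.2500).
Jacobian J = [[-10·x·y + 4·y^2 - 2·y + exp(x), -5·x^2 + 8·x·y - 2·x], [-6·x·y + 1, -3·x^2 - 4·y]].
At the point, J = [[7.606531, -4.2500], [4.0000, -4.7500]] (det J = -19.131021).
Solving J·Δ = −F gives Δ = (1.1235, 0.6830).
Then the next iterate is (x, y)₁ = (0.6235, 1.6830).

(0.6235, 1.6830)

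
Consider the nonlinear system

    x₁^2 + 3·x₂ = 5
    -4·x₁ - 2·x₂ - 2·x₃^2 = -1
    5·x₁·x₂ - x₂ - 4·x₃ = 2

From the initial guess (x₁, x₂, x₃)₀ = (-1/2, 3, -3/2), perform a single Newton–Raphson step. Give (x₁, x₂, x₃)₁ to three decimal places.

At (-1/2, 3, -3/2): F = (4.250, -7.500, -6.500).
Jacobian J = [[2·x₁, 3, 0], [-4, -2, -4·x₃], [5·x₂, 5·x₁ - 1, -4]].
At the point, J = [[-1.000, 3.000, 0.000], [-4.000, -2.000, 6.000], [15.000, -3.500, -4.000]] (det J = 193.000).
Solving J·Δ = −F gives Δ = (0.434, -1.272, 1.115).
Then the next iterate is (x₁, x₂, x₃)₁ = (-0.066, 1.728, -0.385).

(-0.066, 1.728, -0.385)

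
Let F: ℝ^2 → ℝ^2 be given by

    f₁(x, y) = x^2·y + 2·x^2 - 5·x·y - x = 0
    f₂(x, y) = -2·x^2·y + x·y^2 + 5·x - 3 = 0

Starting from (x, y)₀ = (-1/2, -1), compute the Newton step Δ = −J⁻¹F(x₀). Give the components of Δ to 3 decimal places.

(1.500, -1.000)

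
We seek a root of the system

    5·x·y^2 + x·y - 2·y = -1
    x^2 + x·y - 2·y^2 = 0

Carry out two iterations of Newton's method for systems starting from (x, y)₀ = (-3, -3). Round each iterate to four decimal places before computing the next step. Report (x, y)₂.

(-1.4649, -1.4649)

At (-3, -3): F = (-119.0000, 0.0000).
Jacobian J = [[5·y^2 + y, 10·x·y + x - 2], [2·x + y, x - 4·y]].
At the point, J = [[42.0000, 85.0000], [-9.0000, 9.0000]] (det J = 1143.0000).
Solving J·Δ = −F gives Δ = (0.9370, 0.9370).
Then the next iterate is (x, y)₁ = (-2.0630, -2.0630).
Round to (-2.0630, -2.0630) and repeat: F = (-34.518351, 0.0000), J = [[19.216845, 38.496690], [-6.1890, 6.1890]].
Δ = (0.5981, 0.5981), so (x, y)₂ = (-1.4649, -1.4649).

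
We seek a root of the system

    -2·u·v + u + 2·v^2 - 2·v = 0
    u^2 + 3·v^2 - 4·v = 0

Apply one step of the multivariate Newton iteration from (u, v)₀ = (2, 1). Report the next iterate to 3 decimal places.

At (2, 1): F = (-2.000, 3.000).
Jacobian J = [[-2·v + 1, -2·u + 4·v - 2], [2·u, 6·v - 4]].
At the point, J = [[-1.000, -2.000], [4.000, 2.000]] (det J = 6.000).
Solving J·Δ = −F gives Δ = (-0.333, -0.833).
Then the next iterate is (u, v)₁ = (1.667, 0.167).

(1.667, 0.167)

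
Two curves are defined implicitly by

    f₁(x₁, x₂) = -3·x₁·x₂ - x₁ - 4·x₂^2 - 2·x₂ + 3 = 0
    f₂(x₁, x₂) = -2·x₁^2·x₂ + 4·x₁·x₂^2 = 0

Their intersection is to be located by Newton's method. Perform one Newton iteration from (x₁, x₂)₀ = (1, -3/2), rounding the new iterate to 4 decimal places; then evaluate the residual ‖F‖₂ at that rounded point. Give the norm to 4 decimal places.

3.0977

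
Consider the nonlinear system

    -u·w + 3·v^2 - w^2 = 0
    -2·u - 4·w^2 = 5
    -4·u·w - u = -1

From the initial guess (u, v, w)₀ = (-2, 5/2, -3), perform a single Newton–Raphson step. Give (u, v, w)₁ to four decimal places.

At (-2, 5/2, -3): F = (3.7500, -37.0000, -21.0000).
Jacobian J = [[-w, 6·v, -u - 2·w], [-2, 0, -8·w], [-4·w - 1, 0, -4·u]].
At the point, J = [[3.0000, 15.0000, 8.0000], [-2.0000, 0.0000, 24.0000], [11.0000, 0.0000, 8.0000]] (det J = 4200.0000).
Solving J·Δ = −F gives Δ = (0.7429, -1.2538, 1.6036).
Then the next iterate is (u, v, w)₁ = (-1.2571, 1.2462, -1.3964).

(-1.2571, 1.2462, -1.3964)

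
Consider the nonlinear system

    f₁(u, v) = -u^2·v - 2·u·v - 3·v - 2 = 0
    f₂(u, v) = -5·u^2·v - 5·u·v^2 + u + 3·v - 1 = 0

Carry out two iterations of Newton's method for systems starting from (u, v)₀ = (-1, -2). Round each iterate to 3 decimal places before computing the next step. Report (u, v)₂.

At (-1, -2): F = (2.000, 22.000).
Jacobian J = [[-2·u·v - 2·v, -u^2 - 2·u - 3], [-10·u·v - 5·v^2 + 1, -5·u^2 - 10·u·v + 3]].
At the point, J = [[0.000, -2.000], [-39.000, -22.000]] (det J = -78.000).
Solving J·Δ = −F gives Δ = (0.000, 1.000).
Then the next iterate is (u, v)₁ = (-1.000, -1.000).
Round to (-1.000, -1.000) and repeat: F = (0.000, 5.000), J = [[0.000, -2.000], [-14.000, -12.000]].
Δ = (0.357, 0.000), so (u, v)₂ = (-0.643, -1.000).

(-0.643, -1.000)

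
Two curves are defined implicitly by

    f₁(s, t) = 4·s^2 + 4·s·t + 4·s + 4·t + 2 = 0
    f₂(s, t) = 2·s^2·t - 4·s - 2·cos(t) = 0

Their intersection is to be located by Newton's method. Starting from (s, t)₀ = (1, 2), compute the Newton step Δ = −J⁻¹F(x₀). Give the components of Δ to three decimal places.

At (1, 2): F = (26.000, 0.83229).
Jacobian J = [[8·s + 4·t + 4, 4·s + 4], [4·s·t - 4, 2·s^2 + 2·sin(t)]].
At the point, J = [[20.000, 8.000], [4.000, 3.81859]] (det J = 44.37190).
Solving J·Δ = −F gives Δ = (-2.087, 1.969).

(-2.087, 1.969)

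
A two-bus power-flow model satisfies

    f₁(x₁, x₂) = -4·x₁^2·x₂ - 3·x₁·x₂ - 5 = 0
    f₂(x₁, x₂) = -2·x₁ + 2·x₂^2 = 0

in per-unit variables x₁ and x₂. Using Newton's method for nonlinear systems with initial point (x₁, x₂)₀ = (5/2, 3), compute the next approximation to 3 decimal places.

At (5/2, 3): F = (-102.500, 13.000).
Jacobian J = [[-8·x₁·x₂ - 3·x₂, -4·x₁^2 - 3·x₁], [-2, 4·x₂]].
At the point, J = [[-69.000, -32.500], [-2.000, 12.000]] (det J = -893.000).
Solving J·Δ = −F gives Δ = (-0.904, -1.234).
Then the next iterate is (x₁, x₂)₁ = (1.596, 1.766).

(1.596, 1.766)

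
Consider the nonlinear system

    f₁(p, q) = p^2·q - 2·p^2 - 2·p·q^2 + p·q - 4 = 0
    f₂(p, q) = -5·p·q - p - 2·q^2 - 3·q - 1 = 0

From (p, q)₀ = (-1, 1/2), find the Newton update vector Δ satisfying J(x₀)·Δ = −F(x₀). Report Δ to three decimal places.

(0.143, 2.536)

At (-1, 1/2): F = (-5.500, 0.500).
Jacobian J = [[2·p·q - 4·p - 2·q^2 + q, p^2 - 4·p·q + p], [-5·q - 1, -5·p - 4·q - 3]].
At the point, J = [[3.000, 2.000], [-3.500, 0.000]] (det J = 7.000).
Solving J·Δ = −F gives Δ = (0.143, 2.536).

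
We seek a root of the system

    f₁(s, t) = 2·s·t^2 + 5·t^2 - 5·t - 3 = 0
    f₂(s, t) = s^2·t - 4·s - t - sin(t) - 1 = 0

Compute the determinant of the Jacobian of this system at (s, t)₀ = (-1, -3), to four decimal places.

J = [[2·t^2, 4·s·t + 10·t - 5], [2·s·t - 4, s^2 - cos(t) - 1]].
At the point, J = [[18.0000, -23.0000], [2.0000, 0.989992]].
det J = 63.8199.

63.8199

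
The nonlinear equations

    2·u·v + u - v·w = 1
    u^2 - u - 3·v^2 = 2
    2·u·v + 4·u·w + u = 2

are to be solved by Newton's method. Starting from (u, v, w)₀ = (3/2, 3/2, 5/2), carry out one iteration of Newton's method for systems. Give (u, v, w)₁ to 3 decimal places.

(0.871, 0.471, 1.314)

At (3/2, 3/2, 5/2): F = (1.250, -8.000, 19.000).
Jacobian J = [[2·v + 1, 2·u - w, -v], [2·u - 1, -6·v, 0], [2·v + 4·w + 1, 2·u, 4·u]].
At the point, J = [[4.000, 0.500, -1.500], [2.000, -9.000, 0.000], [14.000, 3.000, 6.000]] (det J = -420.000).
Solving J·Δ = −F gives Δ = (-0.629, -1.029, -1.186).
Then the next iterate is (u, v, w)₁ = (0.871, 0.471, 1.314).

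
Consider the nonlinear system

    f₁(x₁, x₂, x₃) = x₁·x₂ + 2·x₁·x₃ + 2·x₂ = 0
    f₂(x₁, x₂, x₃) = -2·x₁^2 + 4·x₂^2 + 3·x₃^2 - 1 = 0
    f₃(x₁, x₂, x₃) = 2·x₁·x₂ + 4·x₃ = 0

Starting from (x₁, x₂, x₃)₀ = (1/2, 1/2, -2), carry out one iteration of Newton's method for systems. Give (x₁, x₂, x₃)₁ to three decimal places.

(1.645, 1.908, -0.763)

At (1/2, 1/2, -2): F = (-0.750, 11.500, -7.500).
Jacobian J = [[x₂ + 2·x₃, x₁ + 2, 2·x₁], [-4·x₁, 8·x₂, 6·x₃], [2·x₂, 2·x₁, 4]].
At the point, J = [[-3.500, 2.500, 1.000], [-2.000, 4.000, -12.000], [1.000, 1.000, 4.000]] (det J = -114.000).
Solving J·Δ = −F gives Δ = (1.145, 1.408, 1.237).
Then the next iterate is (x₁, x₂, x₃)₁ = (1.645, 1.908, -0.763).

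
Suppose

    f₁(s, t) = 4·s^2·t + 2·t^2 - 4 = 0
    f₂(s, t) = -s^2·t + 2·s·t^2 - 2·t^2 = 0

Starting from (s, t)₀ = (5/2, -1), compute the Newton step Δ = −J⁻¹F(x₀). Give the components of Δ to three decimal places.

(-1.393, -0.041)

At (5/2, -1): F = (-27.000, 9.250).
Jacobian J = [[8·s·t, 4·s^2 + 4·t], [-2·s·t + 2·t^2, -s^2 + 4·s·t - 4·t]].
At the point, J = [[-20.000, 21.000], [7.000, -12.250]] (det J = 98.000).
Solving J·Δ = −F gives Δ = (-1.393, -0.041).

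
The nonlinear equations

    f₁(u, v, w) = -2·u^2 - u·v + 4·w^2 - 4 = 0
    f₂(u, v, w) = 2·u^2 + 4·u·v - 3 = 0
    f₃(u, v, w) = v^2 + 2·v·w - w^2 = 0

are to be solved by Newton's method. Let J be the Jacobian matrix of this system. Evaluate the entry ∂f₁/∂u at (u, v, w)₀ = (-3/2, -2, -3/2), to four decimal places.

8.0000

∂f₁/∂u = -4·u - v.
At (-3/2, -2, -3/2) this is 8.0000.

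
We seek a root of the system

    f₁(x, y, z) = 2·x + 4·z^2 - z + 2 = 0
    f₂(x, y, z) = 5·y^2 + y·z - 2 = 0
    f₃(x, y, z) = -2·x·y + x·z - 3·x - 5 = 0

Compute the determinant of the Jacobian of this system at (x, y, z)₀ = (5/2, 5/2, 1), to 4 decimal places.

1429.0000

J = [[2, 0, 8·z - 1], [0, 10·y + z, y], [-2·y + z - 3, -2·x, x]].
At the point, J = [[2.0000, 0.0000, 7.0000], [0.0000, 26.0000, 2.5000], [-7.0000, -5.0000, 2.5000]].
det J = 1429.0000.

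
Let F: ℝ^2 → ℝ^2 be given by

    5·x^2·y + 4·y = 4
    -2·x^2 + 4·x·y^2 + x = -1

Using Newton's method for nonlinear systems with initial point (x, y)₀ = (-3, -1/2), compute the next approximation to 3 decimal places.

At (-3, -1/2): F = (-28.500, -23.000).
Jacobian J = [[10·x·y, 5·x^2 + 4], [-4·x + 4·y^2 + 1, 8·x·y]].
At the point, J = [[15.000, 49.000], [14.000, 12.000]] (det J = -506.000).
Solving J·Δ = −F gives Δ = (1.551, 0.107).
Then the next iterate is (x, y)₁ = (-1.449, -0.393).

(-1.449, -0.393)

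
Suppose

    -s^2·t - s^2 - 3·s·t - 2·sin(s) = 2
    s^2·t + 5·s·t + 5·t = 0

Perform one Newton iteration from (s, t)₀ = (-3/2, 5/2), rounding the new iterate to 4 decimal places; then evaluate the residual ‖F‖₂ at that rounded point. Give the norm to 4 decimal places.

0.1449

At (-3/2, 5/2): F = (3.369990, -0.6250).
Jacobian J = [[-2·s·t - 2·s - 3·t - 2·cos(s), -s^2 - 3·s], [2·s·t + 5·t, s^2 + 5·s + 5]].
At the point, J = [[2.858526, 2.2500], [5.0000, -0.2500]] (det J = -11.964631).
Solving J·Δ = −F gives Δ = (0.0471, -1.5576).
Then the next iterate is (s, t)₁ = (-1.4529, 0.9424).
Re-evaluating at (-1.4529, 0.9424): F = (-0.006492, -0.144735), so ‖F‖₂ = 0.1449.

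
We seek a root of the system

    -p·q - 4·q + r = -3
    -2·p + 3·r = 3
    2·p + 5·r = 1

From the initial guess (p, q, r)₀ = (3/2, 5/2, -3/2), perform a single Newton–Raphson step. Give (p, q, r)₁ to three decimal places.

(-0.750, 1.659, 0.500)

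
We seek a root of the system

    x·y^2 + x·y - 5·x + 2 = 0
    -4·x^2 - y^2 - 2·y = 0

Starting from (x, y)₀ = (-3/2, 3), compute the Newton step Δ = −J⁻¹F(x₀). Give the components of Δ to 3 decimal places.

(2.629, 0.943)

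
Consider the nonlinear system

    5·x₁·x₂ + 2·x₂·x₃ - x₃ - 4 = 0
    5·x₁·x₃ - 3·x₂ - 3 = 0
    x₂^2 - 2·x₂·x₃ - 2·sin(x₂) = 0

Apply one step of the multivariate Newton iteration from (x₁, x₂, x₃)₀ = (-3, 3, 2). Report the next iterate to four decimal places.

At (-3, 3, 2): F = (-39.0000, -42.0000, -3.282240).
Jacobian J = [[5·x₂, 5·x₁ + 2·x₃, 2·x₂ - 1], [5·x₃, -3, 5·x₁], [0, 2·x₂ - 2·x₃ - 2·cos(x₂), -2·x₂]].
At the point, J = [[15.0000, -11.0000, 5.0000], [10.0000, -3.0000, -15.0000], [0.0000, 3.979985, -6.0000]] (det J = 704.495873).
Solving J·Δ = −F gives Δ = (2.3916, -0.7628, -1.0530).
Then the next iterate is (x₁, x₂, x₃)₁ = (-0.6084, 2.2372, 0.9470).

(-0.6084, 2.2372, 0.9470)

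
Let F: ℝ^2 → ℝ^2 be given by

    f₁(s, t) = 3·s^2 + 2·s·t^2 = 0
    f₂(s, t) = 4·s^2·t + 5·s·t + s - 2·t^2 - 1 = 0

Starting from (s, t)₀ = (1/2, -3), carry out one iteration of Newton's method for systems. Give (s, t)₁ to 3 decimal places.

(0.635, -0.903)

At (1/2, -3): F = (9.750, -29.000).
Jacobian J = [[6·s + 2·t^2, 4·s·t], [8·s·t + 5·t + 1, 4·s^2 + 5·s - 4·t]].
At the point, J = [[21.000, -6.000], [-26.000, 15.500]] (det J = 169.500).
Solving J·Δ = −F gives Δ = (0.135, 2.097).
Then the next iterate is (s, t)₁ = (0.635, -0.903).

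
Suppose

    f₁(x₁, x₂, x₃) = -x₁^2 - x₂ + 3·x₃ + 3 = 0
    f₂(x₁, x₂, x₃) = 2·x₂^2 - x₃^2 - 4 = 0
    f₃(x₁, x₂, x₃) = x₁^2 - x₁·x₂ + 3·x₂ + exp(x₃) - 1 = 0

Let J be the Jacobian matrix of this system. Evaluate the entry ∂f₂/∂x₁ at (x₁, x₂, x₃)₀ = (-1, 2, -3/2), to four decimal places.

0.0000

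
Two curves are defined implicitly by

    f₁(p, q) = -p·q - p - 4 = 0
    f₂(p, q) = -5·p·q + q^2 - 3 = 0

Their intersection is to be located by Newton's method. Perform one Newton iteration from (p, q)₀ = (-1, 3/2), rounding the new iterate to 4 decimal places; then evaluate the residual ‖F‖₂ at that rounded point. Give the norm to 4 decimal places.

At (-1, 3/2): F = (-1.5000, 6.7500).
Jacobian J = [[-q - 1, -p], [-5·q, -5·p + 2·q]].
At the point, J = [[-2.5000, 1.0000], [-7.5000, 8.0000]] (det J = -12.5000).
Solving J·Δ = −F gives Δ = (-1.5000, -2.2500).
Then the next iterate is (p, q)₁ = (-2.5000, -0.7500).
Re-evaluating at (-2.5000, -0.7500): F = (-3.3750, -11.8125), so ‖F‖₂ = 12.2852.

12.2852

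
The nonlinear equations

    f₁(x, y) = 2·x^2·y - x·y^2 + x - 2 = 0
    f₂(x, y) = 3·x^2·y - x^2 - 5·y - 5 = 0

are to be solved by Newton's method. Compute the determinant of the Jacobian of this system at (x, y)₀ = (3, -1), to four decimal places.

312.0000

J = [[4·x·y - y^2 + 1, 2·x^2 - 2·x·y], [6·x·y - 2·x, 3·x^2 - 5]].
At the point, J = [[-12.0000, 24.0000], [-24.0000, 22.0000]].
det J = 312.0000.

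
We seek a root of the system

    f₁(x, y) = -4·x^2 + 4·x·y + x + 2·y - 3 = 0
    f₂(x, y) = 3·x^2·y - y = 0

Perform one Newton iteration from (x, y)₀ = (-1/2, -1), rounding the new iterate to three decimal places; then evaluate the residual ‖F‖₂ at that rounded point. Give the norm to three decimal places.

2695.872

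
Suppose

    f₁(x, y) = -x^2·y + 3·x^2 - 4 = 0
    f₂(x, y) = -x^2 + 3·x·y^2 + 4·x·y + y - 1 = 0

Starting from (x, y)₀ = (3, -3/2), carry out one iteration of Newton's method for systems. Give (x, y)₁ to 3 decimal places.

(1.603, -1.637)

At (3, -3/2): F = (36.500, -9.250).
Jacobian J = [[-2·x·y + 6·x, -x^2], [-2·x + 3·y^2 + 4·y, 6·x·y + 4·x + 1]].
At the point, J = [[27.000, -9.000], [-5.250, -14.000]] (det J = -425.250).
Solving J·Δ = −F gives Δ = (-1.397, -0.137).
Then the next iterate is (x, y)₁ = (1.603, -1.637).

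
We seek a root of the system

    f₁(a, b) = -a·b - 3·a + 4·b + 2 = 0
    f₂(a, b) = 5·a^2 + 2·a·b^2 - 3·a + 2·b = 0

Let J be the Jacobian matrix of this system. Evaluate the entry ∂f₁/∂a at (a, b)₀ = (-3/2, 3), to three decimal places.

-6.000

∂f₁/∂a = -b - 3.
At (-3/2, 3) this is -6.000.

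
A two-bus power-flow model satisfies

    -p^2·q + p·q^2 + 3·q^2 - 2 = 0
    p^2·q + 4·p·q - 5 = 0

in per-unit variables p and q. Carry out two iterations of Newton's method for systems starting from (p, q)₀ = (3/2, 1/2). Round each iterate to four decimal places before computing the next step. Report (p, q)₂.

At (3/2, 1/2): F = (-2.0000, -0.8750).
Jacobian J = [[-2·p·q + q^2, -p^2 + 2·p·q + 6·q], [2·p·q + 4·q, p^2 + 4·p]].
At the point, J = [[-1.2500, 2.2500], [3.5000, 8.2500]] (det J = -18.1875).
Solving J·Δ = −F gives Δ = (-0.7990, 0.4450).
Then the next iterate is (p, q)₁ = (0.7010, 0.9450).
Round to (0.7010, 0.9450) and repeat: F = (0.840712, -1.885846), J = [[-0.431865, 6.503489], [5.104890, 3.295401]].
Δ = (0.4343, -0.1004), so (p, q)₂ = (1.1353, 0.8446).

(1.1353, 0.8446)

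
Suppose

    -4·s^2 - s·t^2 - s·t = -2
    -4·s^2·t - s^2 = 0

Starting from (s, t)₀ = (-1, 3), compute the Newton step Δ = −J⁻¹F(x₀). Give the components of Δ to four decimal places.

(0.3072, -1.2530)

At (-1, 3): F = (10.0000, -13.0000).
Jacobian J = [[-8·s - t^2 - t, -2·s·t - s], [-8·s·t - 2·s, -4·s^2]].
At the point, J = [[-4.0000, 7.0000], [26.0000, -4.0000]] (det J = -166.0000).
Solving J·Δ = −F gives Δ = (0.3072, -1.2530).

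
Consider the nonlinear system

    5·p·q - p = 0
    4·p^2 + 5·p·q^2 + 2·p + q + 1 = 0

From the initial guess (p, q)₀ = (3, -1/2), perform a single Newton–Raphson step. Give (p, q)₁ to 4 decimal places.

At (3, -1/2): F = (-10.5000, 46.2500).
Jacobian J = [[5·q - 1, 5·p], [8·p + 5·q^2 + 2, 10·p·q + 1]].
At the point, J = [[-3.5000, 15.0000], [27.2500, -14.0000]] (det J = -359.7500).
Solving J·Δ = −F gives Δ = (-1.5198, 0.3454).
Then the next iterate is (p, q)₁ = (1.4802, -0.1546).

(1.4802, -0.1546)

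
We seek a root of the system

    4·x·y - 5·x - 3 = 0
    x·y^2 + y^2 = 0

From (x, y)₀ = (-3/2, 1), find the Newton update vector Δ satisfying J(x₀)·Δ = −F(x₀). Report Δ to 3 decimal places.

At (-3/2, 1): F = (-1.500, -0.500).
Jacobian J = [[4·y - 5, 4·x], [y^2, 2·x·y + 2·y]].
At the point, J = [[-1.000, -6.000], [1.000, -1.000]] (det J = 7.000).
Solving J·Δ = −F gives Δ = (0.214, -0.286).

(0.214, -0.286)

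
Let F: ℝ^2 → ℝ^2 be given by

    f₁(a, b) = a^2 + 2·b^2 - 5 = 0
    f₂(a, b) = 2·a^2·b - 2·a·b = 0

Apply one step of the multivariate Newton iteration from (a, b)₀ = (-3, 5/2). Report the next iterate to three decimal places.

At (-3, 5/2): F = (16.500, 60.000).
Jacobian J = [[2·a, 4·b], [4·a·b - 2·b, 2·a^2 - 2·a]].
At the point, J = [[-6.000, 10.000], [-35.000, 24.000]] (det J = 206.000).
Solving J·Δ = −F gives Δ = (0.990, -1.056).
Then the next iterate is (a, b)₁ = (-2.010, 1.444).

(-2.010, 1.444)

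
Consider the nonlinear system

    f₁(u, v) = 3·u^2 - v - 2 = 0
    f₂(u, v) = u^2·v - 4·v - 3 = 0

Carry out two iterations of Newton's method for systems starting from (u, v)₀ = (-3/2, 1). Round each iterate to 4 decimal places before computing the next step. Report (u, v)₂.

(-0.6224, -0.8383)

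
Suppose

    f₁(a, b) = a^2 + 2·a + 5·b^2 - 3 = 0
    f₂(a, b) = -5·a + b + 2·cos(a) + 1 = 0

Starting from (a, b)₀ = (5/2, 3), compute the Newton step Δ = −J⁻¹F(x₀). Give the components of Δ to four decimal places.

(-1.8471, -1.3440)

At (5/2, 3): F = (53.2500, -10.102287).
Jacobian J = [[2·a + 2, 10·b], [-2·sin(a) - 5, 1]].
At the point, J = [[7.0000, 30.0000], [-6.196944, 1.0000]] (det J = 192.908329).
Solving J·Δ = −F gives Δ = (-1.8471, -1.3440).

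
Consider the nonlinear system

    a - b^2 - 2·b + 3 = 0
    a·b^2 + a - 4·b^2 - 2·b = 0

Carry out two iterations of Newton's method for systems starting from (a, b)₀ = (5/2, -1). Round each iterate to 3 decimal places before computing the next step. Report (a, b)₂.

At (5/2, -1): F = (6.500, 3.000).
Jacobian J = [[1, -2·b - 2], [b^2 + 1, 2·a·b - 8·b - 2]].
At the point, J = [[1.000, 0.000], [2.000, 1.000]] (det J = 1.000).
Solving J·Δ = −F gives Δ = (-6.500, 10.000).
Then the next iterate is (a, b)₁ = (-4.000, 9.000).
Round to (-4.000, 9.000) and repeat: F = (-100.000, -670.000), J = [[1.000, -20.000], [82.000, -146.000]].
Δ = (-0.803, -5.040), so (a, b)₂ = (-4.803, 3.960).

(-4.803, 3.960)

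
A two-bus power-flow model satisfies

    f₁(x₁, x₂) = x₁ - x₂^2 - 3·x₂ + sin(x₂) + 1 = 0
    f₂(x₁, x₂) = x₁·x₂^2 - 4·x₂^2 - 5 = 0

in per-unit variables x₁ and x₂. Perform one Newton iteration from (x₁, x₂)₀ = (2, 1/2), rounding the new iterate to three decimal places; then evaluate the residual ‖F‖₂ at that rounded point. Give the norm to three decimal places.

365.977

At (2, 1/2): F = (1.72943, -5.500).
Jacobian J = [[1, -2·x₂ + cos(x₂) - 3], [x₂^2, 2·x₁·x₂ - 8·x₂]].
At the point, J = [[1.000, -3.12242], [0.250, -2.000]] (det J = -1.21940).
Solving J·Δ = −F gives Δ = (-16.920, -4.865).
Then the next iterate is (x₁, x₂)₁ = (-14.920, -4.365).
Re-evaluating at (-14.920, -4.365): F = (-18.93796, -365.48702), so ‖F‖₂ = 365.977.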